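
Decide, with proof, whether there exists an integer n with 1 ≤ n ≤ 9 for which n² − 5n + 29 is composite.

n = 9

At n = 9: 9² − 5·9 + 29 = 65 = 5·13, which is composite.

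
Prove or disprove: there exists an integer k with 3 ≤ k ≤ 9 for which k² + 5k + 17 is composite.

At k = 8: 8² + 5·8 + 17 = 121 = 11·11, which is composite.

k = 8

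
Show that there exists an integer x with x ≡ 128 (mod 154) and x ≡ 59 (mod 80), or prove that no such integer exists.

Both moduli are multiples of 2 = gcd(154, 80), so any solution would satisfy x ≡ 128 and x ≡ 59 modulo 2 simultaneously.
These are incompatible: 128 − 59 = 69 is not divisible by 2.
Therefore no such x exists.

No, no such integer exists.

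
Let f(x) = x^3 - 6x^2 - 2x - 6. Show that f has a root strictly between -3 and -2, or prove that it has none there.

The endpoint values f(-3) = -81 and f(-2) = -34 are both negative. Claim: f(x) < 0 for every x in (-3, -2).
Substitute x = -2 − u, where 0 < u < 1 on the interval. Expanding, f(-2 − u) = -u^3 - 12u^2 - 34u - 34.
The nonzero coefficients here are all negative, so for u > 0 every term is negative (or zero), and the constant term -34 is strictly negative.
So f is strictly negative on (-3, -2); no root exists in the interval.

No such root exists.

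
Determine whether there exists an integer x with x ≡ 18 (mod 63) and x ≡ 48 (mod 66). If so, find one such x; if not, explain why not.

Here gcd(63, 66) = 3, and both 18 and 48 leave remainder 0 mod 3, so the system is consistent.
Put x = 18 + 63t, so we need 63t ≡ 30 (mod 66), equivalently (divide by 3) 21t ≡ 10 (mod 22).
Invert 21 mod 22 by the Euclidean algorithm: 22 = 1·21 + 1, 21 = 21·1 + 0; back-substituting, 1 = 22 − 1·21. Hence 21·(-1) ≡ 1, so 21⁻¹ ≡ -1 ≡ 21 (mod 22).
Therefore t ≡ 21·10 = 210 ≡ 12 (mod 22).
Then x = 18 + 63·12 = 774.
Verify: 774 = 12·63 + 18 and 774 = 11·66 + 48. ✓

x = 774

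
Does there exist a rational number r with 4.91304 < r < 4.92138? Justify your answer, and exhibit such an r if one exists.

Scale by 12: the interval becomes (58.95648, 59.05656), which contains the integer 59.
Hence 59/12 is a rational number with 4.91304 < 59/12 < 4.92138.

r = 59/12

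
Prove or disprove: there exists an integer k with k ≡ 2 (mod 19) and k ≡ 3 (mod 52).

k = 211

Since 19 and 52 share no common factor, CRT says the pair of congruences has a solution (unique mod 988).
Any solution of the first congruence is k = 2 + 19t; substituting into the second, 19t ≡ 3 − 2 ≡ 1 (mod 52).
Since 19·11 = 209 = 4·52 + 1, the inverse of 19 mod 52 is 11.
Multiplying by 11: t ≡ 11·1 = 11 (mod 52).
Taking t = 11 gives k = 2 + 19·11 = 211.
Check: 211 mod 19 = 2, 211 mod 52 = 3. ✓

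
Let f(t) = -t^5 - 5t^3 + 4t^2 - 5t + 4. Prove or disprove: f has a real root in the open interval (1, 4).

No such root exists.

f(1) = -3 and f(4) = -1296, both negative, so a sign-change argument is unavailable; we show f keeps this sign on the whole interval.
Shift to the endpoint 1: with t = 1 + u (0 < u < 3), one computes f(1 + u) = -u^5 - 5u^4 - 15u^3 - 21u^2 - 17u - 3.
The nonzero coefficients here are all negative, so for u > 0 every term is negative (or zero), and the constant term -3 is strictly negative.
Therefore f(t) < 0 throughout (1, 4), and f has no zero there.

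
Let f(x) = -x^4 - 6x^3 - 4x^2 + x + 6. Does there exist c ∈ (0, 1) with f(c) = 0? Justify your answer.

f(0) = 6 and f(1) = -4, which have opposite signs.
Since f is a polynomial it is continuous on [0, 1].
By the Intermediate Value Theorem, f takes the value 0 somewhere in the open interval.

Yes, f has a root in the interval.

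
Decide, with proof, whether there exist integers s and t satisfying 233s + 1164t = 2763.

Since gcd(233, 1164) = 1, every integer is an integer combination of 233 and 1164.
Run the Euclidean algorithm on 1164 and 233: 1164 = 4·233 + 232, 233 = 1·232 + 1, 232 = 232·1 + 0.
Unwinding: 1 = 233 − 1·232 = 233 − (1164 − 4·233) = −1164 + 5·233, i.e. 233·5 + 1164·(-1) = 1.
Multiplying through by 2763: s = 5·2763 = 13815, t = (-1)·2763 = -2763 is a solution.
Subtracting 11·1164 from s and adding 11·233 to t gives the tidier solution (1011, -200).
Check: 233·1011 + 1164·(-200) = 235563 − 232800 = 2763. ✓

s = 1011, t = -200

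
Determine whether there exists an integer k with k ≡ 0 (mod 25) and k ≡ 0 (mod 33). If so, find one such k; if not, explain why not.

The moduli 25 and 33 are coprime, so by the Chinese Remainder Theorem a unique solution modulo 825 exists.
Write k = 0 + 25t and require 0 + 25t ≡ 0 (mod 33), i.e. 25t ≡ 0 (mod 33).
t = 0 satisfies this.
With t = 0: k = 0 + 25·0 = 0.
Check: 0 mod 25 = 0, 0 mod 33 = 0. ✓

k = 0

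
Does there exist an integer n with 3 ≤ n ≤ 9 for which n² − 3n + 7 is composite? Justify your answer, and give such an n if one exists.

n = 6

At n = 6: 6² − 3·6 + 7 = 25 = 5·5, which is composite.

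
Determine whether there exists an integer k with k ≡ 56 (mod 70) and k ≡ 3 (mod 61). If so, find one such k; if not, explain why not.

k = 2016

The moduli 70 and 61 are coprime, so by the Chinese Remainder Theorem a unique solution modulo 4270 exists.
Any solution of the first congruence is k = 56 + 70t; substituting into the second, 70t ≡ 3 − 56 ≡ 8 (mod 61).
70 ≡ 9 (mod 61), so this reads 9t ≡ 8 (mod 61). To invert 9 modulo 61: 61 = 6·9 + 7, 9 = 1·7 + 2, 7 = 3·2 + 1, 2 = 2·1 + 0, and unwinding, 1 = 7 − 3·2 = 7 − 3·(9 − 1·7) = −3·9 + 4·7 = −3·9 + 4·(61 − 6·9) = 4·61 − 27·9. Thus 9⁻¹ ≡ -27 ≡ 34 (mod 61).
Therefore t ≡ 34·8 = 272 ≡ 28 (mod 61).
Taking t = 28 gives k = 56 + 70·28 = 2016.
Check: 2016 mod 70 = 56, 2016 mod 61 = 3. ✓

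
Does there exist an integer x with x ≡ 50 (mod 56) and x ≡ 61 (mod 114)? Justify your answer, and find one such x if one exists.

No such integer exists.

gcd(56, 114) = 2. If x ≡ 50 (mod 56) and x ≡ 61 (mod 114), then x ≡ 50 (mod 2) and x ≡ 61 (mod 2).
These are incompatible: 50 − 61 = -11 is not divisible by 2.
Hence the system has no solution.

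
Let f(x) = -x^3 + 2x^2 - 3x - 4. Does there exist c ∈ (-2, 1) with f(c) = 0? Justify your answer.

f(-2) = 18 and f(1) = -6, which have opposite signs.
As a polynomial, f is continuous on every closed interval.
The Intermediate Value Theorem then guarantees some c ∈ (-2, 1) with f(c) = 0.

Yes, such a c exists.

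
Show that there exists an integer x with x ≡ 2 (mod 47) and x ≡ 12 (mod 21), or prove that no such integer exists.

x = 96

The moduli 47 and 21 are coprime, so by the Chinese Remainder Theorem a unique solution modulo 987 exists.
Write x = 2 + 47t and require 2 + 47t ≡ 12 (mod 21), i.e. 47t ≡ 10 (mod 21).
47 ≡ 5 (mod 21), so this reads 5t ≡ 10 (mod 21). To invert 5 modulo 21: 21 = 4·5 + 1, 5 = 5·1 + 0, and unwinding, 1 = 21 − 4·5. Thus 5⁻¹ ≡ -4 ≡ 17 (mod 21).
Multiplying by 17: t ≡ 17·10 = 170 ≡ 2 (mod 21).
Taking t = 2 gives x = 2 + 47·2 = 96.
Check: 96 mod 47 = 2, 96 mod 21 = 12. ✓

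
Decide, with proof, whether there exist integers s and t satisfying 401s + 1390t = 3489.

Since gcd(401, 1390) = 1, every integer is an integer combination of 401 and 1390.
Dividing repeatedly: 1390 = 3·401 + 187, 401 = 2·187 + 27, 187 = 6·27 + 25, 27 = 1·25 + 2, 25 = 12·2 + 1, 2 = 2·1 + 0.
Back-substituting, 1 = 25 − 12·2 = 25 − 12·(27 − 1·25) = −12·27 + 13·25 = −12·27 + 13·(187 − 6·27) = 13·187 − 90·27 = 13·187 − 90·(401 − 2·187) = −90·401 + 193·187 = −90·401 + 193·(1390 − 3·401) = 193·1390 − 669·401; that is, 401·(-669) + 1390·193 = 1.
Times 3489: 401·(-2334141) + 1390·673377 = 3489, so (-2334141, 673377) solves it.
Shifting by a multiple of (1390, −401) keeps it a solution: s = -2334141 + 1680·1390 = 1059, t = 673377 − 1680·401 = -303.
Check: 401·1059 + 1390·(-303) = 424659 − 421170 = 3489. ✓

s = 1059, t = -303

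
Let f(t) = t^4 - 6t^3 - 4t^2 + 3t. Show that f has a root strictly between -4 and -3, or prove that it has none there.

f(-4) = 564 and f(-3) = 198, both positive, so a sign-change argument is unavailable; we show f keeps this sign on the whole interval.
Shift to the endpoint -3: with t = -3 − u (0 < u < 1), one computes f(-3 − u) = u^4 + 18u^3 + 104u^2 + 243u + 198.
All 5 nonzero coefficients of this polynomial in u are positive; hence for u > 0 the value is a sum of positive terms (the constant 198 among them).
Therefore f(t) > 0 throughout (-4, -3), and f has no zero there.

No such root exists.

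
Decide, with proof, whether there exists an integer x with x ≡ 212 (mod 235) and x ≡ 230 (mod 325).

There is no such integer.

Both moduli are multiples of 5 = gcd(235, 325), so any solution would satisfy x ≡ 212 and x ≡ 230 modulo 5 simultaneously.
But 212 mod 5 = 2 while 230 mod 5 = 0, a contradiction.
Hence the system has no solution.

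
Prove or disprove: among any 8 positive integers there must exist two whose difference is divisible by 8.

Take the 8 consecutive integers 30, 31, …, 37: their residues mod 8 are all distinct because 8 ≤ 8.
Any two of them differ by at most 7 < 8 and by at least 1, so no difference is a multiple of 8.

No, the set {30, 31, 32, 33, 34, 35, 36, 37} is a counterexample.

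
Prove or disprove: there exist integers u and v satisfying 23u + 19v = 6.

u = 11, v = -13

23 and 19 are coprime, so 23u + 19v ranges over all of ℤ.
Run the Euclidean algorithm on 23 and 19: 23 = 1·19 + 4, 19 = 4·4 + 3, 4 = 1·3 + 1, 3 = 3·1 + 0.
Back-substituting, 1 = 4 − 1·3 = 4 − (19 − 4·4) = −19 + 5·4 = −19 + 5·(23 − 1·19) = 5·23 − 6·19; that is, 23·5 + 19·(-6) = 1.
Scaling by 6 gives the particular solution (u, v) = (30, -36).
Subtracting 1·19 from u and adding 1·23 to v gives the tidier solution (11, -13).
Check: 23·11 + 19·(-13) = 253 − 247 = 6. ✓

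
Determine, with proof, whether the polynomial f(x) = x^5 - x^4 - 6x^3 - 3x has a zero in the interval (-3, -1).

Yes, f has a root in the interval.

f(-3) = -153 and f(-1) = 7, which have opposite signs.
As a polynomial, f is continuous on every closed interval.
By the Intermediate Value Theorem f must vanish at some point of (-3, -1).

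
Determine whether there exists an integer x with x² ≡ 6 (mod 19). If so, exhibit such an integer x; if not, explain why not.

x = 14 works: 14² = 196, and 196 − 6 = 190 = 10·19.

x = 14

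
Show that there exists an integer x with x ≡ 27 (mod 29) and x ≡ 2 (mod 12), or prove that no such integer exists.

x = 230

Since 29 and 12 share no common factor, CRT says the pair of congruences has a solution (unique mod 348).
Write x = 27 + 29t and require 27 + 29t ≡ 2 (mod 12), i.e. 29t ≡ 11 (mod 12).
29 ≡ 5 (mod 12), so this reads 5t ≡ 11 (mod 12). Since 5·5 = 25 = 2·12 + 1, the inverse of 5 mod 12 is 5.
Multiplying by 5: t ≡ 5·11 = 55 ≡ 7 (mod 12).
With t = 7: x = 27 + 29·7 = 230.
Indeed 230 ≡ 27 (mod 29) and 230 ≡ 2 (mod 12).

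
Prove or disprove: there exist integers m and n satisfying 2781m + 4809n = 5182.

Both 2781 and 4809 are divisible by gcd(2781, 4809) = 3, hence so is any combination 2781m + 4809n.
But 5182 is not a multiple of 3 (it leaves remainder 1).
Therefore 2781m + 4809n = 5182 has no solution in integers.

No, no such integers exist.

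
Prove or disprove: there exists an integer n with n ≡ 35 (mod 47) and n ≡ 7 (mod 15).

n = 82

Since 47 and 15 share no common factor, CRT says the pair of congruences has a solution (unique mod 705).
Write n = 35 + 47t and require 35 + 47t ≡ 7 (mod 15), i.e. 47t ≡ 2 (mod 15).
47 ≡ 2 (mod 15), so this reads 2t ≡ 2 (mod 15). Since 2·8 = 16 = 1·15 + 1, the inverse of 2 mod 15 is 8.
Multiplying by 8: t ≡ 8·2 = 16 ≡ 1 (mod 15).
With t = 1: n = 35 + 47·1 = 82.
Check: 82 mod 47 = 35, 82 mod 15 = 7. ✓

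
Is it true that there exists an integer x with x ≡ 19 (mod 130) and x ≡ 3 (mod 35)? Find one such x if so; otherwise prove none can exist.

Both moduli are multiples of 5 = gcd(130, 35), so any solution would satisfy x ≡ 19 and x ≡ 3 modulo 5 simultaneously.
But 19 mod 5 = 4 while 3 mod 5 = 3, a contradiction.
Hence the system has no solution.

There is no such integer.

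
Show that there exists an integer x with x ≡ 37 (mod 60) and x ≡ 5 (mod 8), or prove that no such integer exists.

The moduli are not coprime: gcd(60, 8) = 4. Compatibility requires 4 ∣ (5 − 37) = -32, which holds, so solutions exist.
The smallest candidate x = 37 works directly: 37 ≡ 5 (mod 8).
Check: 37 mod 60 = 37, 37 mod 8 = 5. ✓

x = 37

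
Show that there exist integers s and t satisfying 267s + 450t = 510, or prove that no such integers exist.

Every value of 267s + 450t is a multiple of gcd(267, 450) = 3; since 3 ∣ 510, solutions exist.
Dividing through by 3 reduces the equation to 89s + 150t = 170.
Euclidean algorithm: 150 = 1·89 + 61, 89 = 1·61 + 28, 61 = 2·28 + 5, 28 = 5·5 + 3, 5 = 1·3 + 2, 3 = 1·2 + 1, 2 = 2·1 + 0.
Working back up the chain: 1 = 3 − 1·2 = 3 − (5 − 1·3) = −5 + 2·3 = −5 + 2·(28 − 5·5) = 2·28 − 11·5 = 2·28 − 11·(61 − 2·28) = −11·61 + 24·28 = −11·61 + 24·(89 − 1·61) = 24·89 − 35·61 = 24·89 − 35·(150 − 1·89) = −35·150 + 59·89. So 89·59 + 150·(-35) = 1.
Times 170: 89·10030 + 150·(-5950) = 170, so (10030, -5950) solves it.
Subtracting 66·150 from s and adding 66·89 to t gives the tidier solution (130, -76).
Indeed 267·130 + 450·(-76) = 34710 − 34200 = 510.

s = 130, t = -76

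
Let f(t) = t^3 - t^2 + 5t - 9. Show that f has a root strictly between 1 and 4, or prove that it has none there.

Yes, f has a root in the interval.

f(1) = -4 and f(4) = 59, which have opposite signs.
As a polynomial, f is continuous on every closed interval.
By the Intermediate Value Theorem, f takes the value 0 somewhere in the open interval.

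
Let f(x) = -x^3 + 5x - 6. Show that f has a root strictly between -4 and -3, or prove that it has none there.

No such root exists.

The endpoint values f(-4) = 38 and f(-3) = 6 are both positive. Claim: f(x) > 0 for every x in (-4, -3).
Shift to the endpoint -3: with x = -3 − u (0 < u < 1), one computes f(-3 − u) = u^3 + 9u^2 + 22u + 6.
All 4 nonzero coefficients of this polynomial in u are positive; hence for u > 0 the value is a sum of positive terms (the constant 6 among them).
So f is strictly positive on (-4, -3); no root exists in the interval.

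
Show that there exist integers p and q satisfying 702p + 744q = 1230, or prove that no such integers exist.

gcd(702, 744) = 6, and 6 divides 1230, so integer solutions exist.
Dividing through by 6 reduces the equation to 117p + 124q = 205.
Euclidean algorithm: 124 = 1·117 + 7, 117 = 16·7 + 5, 7 = 1·5 + 2, 5 = 2·2 + 1, 2 = 2·1 + 0.
Unwinding: 1 = 5 − 2·2 = 5 − 2·(7 − 1·5) = −2·7 + 3·5 = −2·7 + 3·(117 − 16·7) = 3·117 − 50·7 = 3·117 − 50·(124 − 1·117) = −50·124 + 53·117, i.e. 117·53 + 124·(-50) = 1.
Times 205: 117·10865 + 124·(-10250) = 205, so (10865, -10250) solves it.
Subtracting 87·124 from p and adding 87·117 to q gives the tidier solution (77, -71).
Check: 702·77 + 744·(-71) = 54054 − 52824 = 1230. ✓

p = 77, q = -71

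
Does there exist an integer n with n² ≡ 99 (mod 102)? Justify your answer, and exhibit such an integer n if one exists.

Since 17 ∣ 102, a solution of n² ≡ 99 (mod 102) would also satisfy n² ≡ 99 ≡ 14 (mod 17).
Since (17 − n)² ≡ n² (mod 17), it suffices to square n = 0, 1, …, 8: the residues are 0, 1, 4, 9, 16, 8, 2, 15, 13.
The set of squares mod 17 is therefore {0, 1, 2, 4, 8, 9, 13, 15, 16}, which does not contain 14.
Therefore n² ≡ 99 (mod 102) has no solution.

No such integer exists.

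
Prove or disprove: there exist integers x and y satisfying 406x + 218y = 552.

x = 47, y = -85

Since gcd(406, 218) = 2 and 552 = 2·276, Bézout's identity guarantees a solution.
Dividing through by 2 reduces the equation to 203x + 109y = 276.
Dividing repeatedly: 203 = 1·109 + 94, 109 = 1·94 + 15, 94 = 6·15 + 4, 15 = 3·4 + 3, 4 = 1·3 + 1, 3 = 3·1 + 0.
Back-substituting, 1 = 4 − 1·3 = 4 − (15 − 3·4) = −15 + 4·4 = −15 + 4·(94 − 6·15) = 4·94 − 25·15 = 4·94 − 25·(109 − 1·94) = −25·109 + 29·94 = −25·109 + 29·(203 − 1·109) = 29·203 − 54·109; that is, 203·29 + 109·(-54) = 1.
Times 276: 203·8004 + 109·(-14904) = 276, so (8004, -14904) solves it.
The general solution is x = 8004 + 109k, y = -14904 − 203k; taking k = -73 gives the smaller pair x = 47, y = -85.
Check: 406·47 + 218·(-85) = 19082 − 18530 = 552. ✓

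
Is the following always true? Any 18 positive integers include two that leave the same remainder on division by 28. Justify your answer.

Consider the 18 integers 140, 141, …, 157. They lie in distinct residue classes modulo 28, since 18 ≤ 28.
So no two of them leave the same remainder on division by 28; the claim fails for this set.

No; for instance {140, 141, 142, 143, 144, 145, 146, 147, 148, 149, 150, 151, 152, 153, 154, 155, 156, 157} is a counterexample.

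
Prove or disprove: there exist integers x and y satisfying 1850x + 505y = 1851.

No, no such integers exist.

Any value of 1850x + 505y is a multiple of gcd(1850, 505) = 5.
But 1851 is not a multiple of 5 (it leaves remainder 1).
So the equation is unsolvable over ℤ.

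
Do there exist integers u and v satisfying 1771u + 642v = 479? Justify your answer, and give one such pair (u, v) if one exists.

Since gcd(1771, 642) = 1, every integer is an integer combination of 1771 and 642.
Euclidean algorithm: 1771 = 2·642 + 487, 642 = 1·487 + 155, 487 = 3·155 + 22, 155 = 7·22 + 1, 22 = 22·1 + 0.
Working back up the chain: 1 = 155 − 7·22 = 155 − 7·(487 − 3·155) = −7·487 + 22·155 = −7·487 + 22·(642 − 1·487) = 22·642 − 29·487 = 22·642 − 29·(1771 − 2·642) = −29·1771 + 80·642. So 1771·(-29) + 642·80 = 1.
Multiplying through by 479: u = (-29)·479 = -13891, v = 80·479 = 38320 is a solution.
The general solution is u = -13891 + 642k, v = 38320 − 1771k; taking k = 22 gives the smaller pair u = 233, v = -642.
Indeed 1771·233 + 642·(-642) = 412643 − 412164 = 479.

u = 233, v = -642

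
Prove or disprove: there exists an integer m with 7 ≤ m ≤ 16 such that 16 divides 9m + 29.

m = 11

m = 11 works, since 9·11 + 29 = 128 = 8·16.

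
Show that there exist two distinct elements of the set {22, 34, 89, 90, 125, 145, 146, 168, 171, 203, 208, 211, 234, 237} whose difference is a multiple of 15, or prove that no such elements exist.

Reduce each element modulo 15: 22↦7, 34↦4, 89↦14, 90↦0, 125↦5, 145↦10, 146↦11, 168↦3, 171↦6, 203↦8, 208↦13, 211↦1, 234↦9, 237↦12.
These 14 residues are pairwise different, hence no difference of two elements is divisible by 15.

There is no such pair.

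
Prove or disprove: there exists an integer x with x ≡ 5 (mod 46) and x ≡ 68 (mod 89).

Since 46 and 89 share no common factor, CRT says the pair of congruences has a solution (unique mod 4094).
Write x = 5 + 46t and require 5 + 46t ≡ 68 (mod 89), i.e. 46t ≡ 63 (mod 89).
Note 46·60 = 2760 ≡ 1 (mod 89) (as 2760 − 1 = 31·89), so 46⁻¹ ≡ 60.
Therefore t ≡ 60·63 = 3780 ≡ 42 (mod 89).
With t = 42: x = 5 + 46·42 = 1937.
Verify: 1937 = 42·46 + 5 and 1937 = 21·89 + 68. ✓

x = 1937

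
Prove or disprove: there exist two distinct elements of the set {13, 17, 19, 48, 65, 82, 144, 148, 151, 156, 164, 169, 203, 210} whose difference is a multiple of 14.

Reduce each element modulo 14: 13↦13, 17↦3, 19↦5, 48↦6, 65↦9, 82↦12, 144↦4, 148↦8, 151↦11, 156↦2, 164↦10, 169↦1, 203↦7, 210↦0.
These 14 residues are pairwise different, hence no difference of two elements is divisible by 14.

No such pair exists.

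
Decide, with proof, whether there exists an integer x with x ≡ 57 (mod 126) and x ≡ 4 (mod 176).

No, no such integer exists.

gcd(126, 176) = 2. If x ≡ 57 (mod 126) and x ≡ 4 (mod 176), then x ≡ 57 (mod 2) and x ≡ 4 (mod 2).
However 57 ≡ 1 and 4 ≡ 0 (mod 2), and 1 ≠ 0.
Therefore no such x exists.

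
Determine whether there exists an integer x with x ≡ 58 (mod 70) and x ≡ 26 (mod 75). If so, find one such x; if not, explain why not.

No, no such integer exists.

gcd(70, 75) = 5. If x ≡ 58 (mod 70) and x ≡ 26 (mod 75), then x ≡ 58 (mod 5) and x ≡ 26 (mod 5).
These are incompatible: 58 − 26 = 32 is not divisible by 5.
Hence the system has no solution.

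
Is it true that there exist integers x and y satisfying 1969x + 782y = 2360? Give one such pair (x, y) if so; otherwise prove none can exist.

x = 392, y = -984

Since gcd(1969, 782) = 1, every integer is an integer combination of 1969 and 782.
Run the Euclidean algorithm on 1969 and 782: 1969 = 2·782 + 405, 782 = 1·405 + 377, 405 = 1·377 + 28, 377 = 13·28 + 13, 28 = 2·13 + 2, 13 = 6·2 + 1, 2 = 2·1 + 0.
Back-substituting, 1 = 13 − 6·2 = 13 − 6·(28 − 2·13) = −6·28 + 13·13 = −6·28 + 13·(377 − 13·28) = 13·377 − 175·28 = 13·377 − 175·(405 − 1·377) = −175·405 + 188·377 = −175·405 + 188·(782 − 1·405) = 188·782 − 363·405 = 188·782 − 363·(1969 − 2·782) = −363·1969 + 914·782; that is, 1969·(-363) + 782·914 = 1.
Multiplying through by 2360: x = (-363)·2360 = -856680, y = 914·2360 = 2157040 is a solution.
Shifting by a multiple of (782, −1969) keeps it a solution: x = -856680 + 1096·782 = 392, y = 2157040 − 1096·1969 = -984.
Check: 1969·392 + 782·(-984) = 771848 − 769488 = 2360. ✓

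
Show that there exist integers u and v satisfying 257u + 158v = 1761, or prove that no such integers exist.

257 and 158 are coprime, so 257u + 158v ranges over all of ℤ.
Run the Euclidean algorithm on 257 and 158: 257 = 1·158 + 99, 158 = 1·99 + 59, 99 = 1·59 + 40, 59 = 1·40 + 19, 40 = 2·19 + 2, 19 = 9·2 + 1, 2 = 2·1 + 0.
Back-substituting, 1 = 19 − 9·2 = 19 − 9·(40 − 2·19) = −9·40 + 19·19 = −9·40 + 19·(59 − 1·40) = 19·59 − 28·40 = 19·59 − 28·(99 − 1·59) = −28·99 + 47·59 = −28·99 + 47·(158 − 1·99) = 47·158 − 75·99 = 47·158 − 75·(257 − 1·158) = −75·257 + 122·158; that is, 257·(-75) + 158·122 = 1.
Scaling by 1761 gives the particular solution (u, v) = (-132075, 214842).
Shifting by a multiple of (158, −257) keeps it a solution: u = -132075 + 836·158 = 13, v = 214842 − 836·257 = -10.
Check: 257·13 + 158·(-10) = 3341 − 1580 = 1761. ✓

u = 13, v = -10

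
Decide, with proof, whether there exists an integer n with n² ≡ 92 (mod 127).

127 is prime, so by Euler's criterion 92 is a square mod 127 iff 92^((127−1)/2) = 92^63 ≡ 1 (mod 127).
Repeated squaring mod 127: 92^2 = 8464 ≡ 82; 92^4 ≡ 82² = 6724 ≡ 120; 92^8 ≡ 120² = 14400 ≡ 49; 92^16 ≡ 49² = 2401 ≡ 115; 92^32 ≡ 115² = 13225 ≡ 17.
Since 63 = 32 + 16 + 8 + 4 + 2 + 1, 92^63 ≡ 17 · 115 · 49 · 120 · 82 · 92; multiplying out mod 127: 17·115 = 1955 ≡ 50, then 50·49 = 2450 ≡ 37, then 37·120 = 4440 ≡ 122, then 122·82 = 10004 ≡ 98, then 98·92 = 9016 ≡ 126. Thus 92^63 ≡ 126 ≡ −1 (mod 127).
The value −1 means 92 is a non-residue modulo 127, so n² ≡ 92 (mod 127) is impossible.

No, no such integer exists.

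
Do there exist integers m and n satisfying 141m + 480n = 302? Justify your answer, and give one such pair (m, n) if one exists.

Both 141 and 480 are divisible by gcd(141, 480) = 3, hence so is any combination 141m + 480n.
But 302 = 3·100 + 2, so 3 ∤ 302.
Therefore 141m + 480n = 302 has no solution in integers.

No, no such integers exist.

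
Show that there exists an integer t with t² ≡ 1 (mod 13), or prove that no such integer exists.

t = 12

Take t = 12. Then 12² = 144 = 11·13 + 1, so 12² ≡ 1 (mod 13).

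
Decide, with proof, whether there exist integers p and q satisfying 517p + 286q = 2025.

There are no such integers.

Any value of 517p + 286q is a multiple of gcd(517, 286) = 11.
But 2025 is not a multiple of 11 (it leaves remainder 1).
So the equation is unsolvable over ℤ.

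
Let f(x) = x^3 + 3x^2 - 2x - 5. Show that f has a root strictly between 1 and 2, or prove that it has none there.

Such a root exists.

f(1) = -3 and f(2) = 11, which have opposite signs.
Since f is a polynomial it is continuous on [1, 2].
By the Intermediate Value Theorem f must vanish at some point of (1, 2).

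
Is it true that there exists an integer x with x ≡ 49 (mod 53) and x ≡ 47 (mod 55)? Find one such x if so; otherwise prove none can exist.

The moduli 53 and 55 are coprime, so by the Chinese Remainder Theorem a unique solution modulo 2915 exists.
Write x = 49 + 53t and require 49 + 53t ≡ 47 (mod 55), i.e. 53t ≡ 53 (mod 55).
Note 53·27 = 1431 ≡ 1 (mod 55) (as 1431 − 1 = 26·55), so 53⁻¹ ≡ 27.
Multiplying by 27: t ≡ 27·53 = 1431 ≡ 1 (mod 55).
With t = 1: x = 49 + 53·1 = 102.
Check: 102 mod 53 = 49, 102 mod 55 = 47. ✓

x = 102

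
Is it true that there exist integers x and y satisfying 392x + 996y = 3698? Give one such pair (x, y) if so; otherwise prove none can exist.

No, no such integers exist.

Any value of 392x + 996y is a multiple of gcd(392, 996) = 4.
But 3698 is not a multiple of 4 (it leaves remainder 2).
So the equation is unsolvable over ℤ.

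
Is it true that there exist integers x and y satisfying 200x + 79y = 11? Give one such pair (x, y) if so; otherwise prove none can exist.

x = 36, y = -91

Since gcd(200, 79) = 1, every integer is an integer combination of 200 and 79.
Euclidean algorithm: 200 = 2·79 + 42, 79 = 1·42 + 37, 42 = 1·37 + 5, 37 = 7·5 + 2, 5 = 2·2 + 1, 2 = 2·1 + 0.
Unwinding: 1 = 5 − 2·2 = 5 − 2·(37 − 7·5) = −2·37 + 15·5 = −2·37 + 15·(42 − 1·37) = 15·42 − 17·37 = 15·42 − 17·(79 − 1·42) = −17·79 + 32·42 = −17·79 + 32·(200 − 2·79) = 32·200 − 81·79, i.e. 200·32 + 79·(-81) = 1.
Multiplying through by 11: x = 32·11 = 352, y = (-81)·11 = -891 is a solution.
Subtracting 4·79 from x and adding 4·200 to y gives the tidier solution (36, -91).
Indeed 200·36 + 79·(-91) = 7200 − 7189 = 11.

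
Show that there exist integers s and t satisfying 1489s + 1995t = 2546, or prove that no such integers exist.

s = 1919, t = -1431

1489 and 1995 are coprime, so 1489s + 1995t ranges over all of ℤ.
Dividing repeatedly: 1995 = 1·1489 + 506, 1489 = 2·506 + 477, 506 = 1·477 + 29, 477 = 16·29 + 13, 29 = 2·13 + 3, 13 = 4·3 + 1, 3 = 3·1 + 0.
Working back up the chain: 1 = 13 − 4·3 = 13 − 4·(29 − 2·13) = −4·29 + 9·13 = −4·29 + 9·(477 − 16·29) = 9·477 − 148·29 = 9·477 − 148·(506 − 1·477) = −148·506 + 157·477 = −148·506 + 157·(1489 − 2·506) = 157·1489 − 462·506 = 157·1489 − 462·(1995 − 1·1489) = −462·1995 + 619·1489. So 1489·619 + 1995·(-462) = 1.
Multiplying through by 2546: s = 619·2546 = 1575974, t = (-462)·2546 = -1176252 is a solution.
Subtracting 789·1995 from s and adding 789·1489 to t gives the tidier solution (1919, -1431).
Indeed 1489·1919 + 1995·(-1431) = 2857391 − 2854845 = 2546.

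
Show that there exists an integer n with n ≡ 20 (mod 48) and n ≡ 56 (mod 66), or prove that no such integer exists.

n = 452

gcd(48, 66) = 6. A simultaneous solution exists iff 20 ≡ 56 (mod 6); here 20 mod 6 = 2 = 56 mod 6, so it does.
Put n = 20 + 48t, so we need 48t ≡ 36 (mod 66), equivalently (divide by 6) 8t ≡ 6 (mod 11).
Invert 8 mod 11 by the Euclidean algorithm: 11 = 1·8 + 3, 8 = 2·3 + 2, 3 = 1·2 + 1, 2 = 2·1 + 0; back-substituting, 1 = 3 − 1·2 = 3 − (8 − 2·3) = −8 + 3·3 = −8 + 3·(11 − 1·8) = 3·11 − 4·8. Hence 8·(-4) ≡ 1, so 8⁻¹ ≡ -4 ≡ 7 (mod 11).
Therefore t ≡ 7·6 = 42 ≡ 9 (mod 11).
Then n = 20 + 48·9 = 452.
Indeed 452 ≡ 20 (mod 48) and 452 ≡ 56 (mod 66).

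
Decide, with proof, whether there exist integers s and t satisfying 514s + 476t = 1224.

s = 170, t = -181

gcd(514, 476) = 2, and 2 divides 1224, so integer solutions exist.
Dividing through by 2 reduces the equation to 257s + 238t = 612.
Run the Euclidean algorithm on 257 and 238: 257 = 1·238 + 19, 238 = 12·19 + 10, 19 = 1·10 + 9, 10 = 1·9 + 1, 9 = 9·1 + 0.
Back-substituting, 1 = 10 − 1·9 = 10 − (19 − 1·10) = −19 + 2·10 = −19 + 2·(238 − 12·19) = 2·238 − 25·19 = 2·238 − 25·(257 − 1·238) = −25·257 + 27·238; that is, 257·(-25) + 238·27 = 1.
Multiplying through by 612: s = (-25)·612 = -15300, t = 27·612 = 16524 is a solution.
Shifting by a multiple of (238, −257) keeps it a solution: s = -15300 + 65·238 = 170, t = 16524 − 65·257 = -181.
Check: 514·170 + 476·(-181) = 87380 − 86156 = 1224. ✓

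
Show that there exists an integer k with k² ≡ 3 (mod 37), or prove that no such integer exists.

Take k = 15. Then 15² = 225 = 6·37 + 3, so 15² ≡ 3 (mod 37).

k = 15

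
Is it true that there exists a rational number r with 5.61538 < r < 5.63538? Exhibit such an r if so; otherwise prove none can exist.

r = 45/8

Scale by 8: the interval becomes (44.92304, 45.08304), which contains the integer 45.
So r = 45/8 works: it is a ratio of integers, and dividing 8·5.61538 < 45 < 8·5.63538 through by 8 gives 5.61538 < 45/8 < 5.63538.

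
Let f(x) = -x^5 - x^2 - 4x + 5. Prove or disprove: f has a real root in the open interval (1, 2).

f(1) = -1 and f(2) = -39, both negative, so a sign-change argument is unavailable; we show f keeps this sign on the whole interval.
Substitute x = 1 + u, where 0 < u < 1 on the interval. Expanding, f(1 + u) = -u^5 - 5u^4 - 10u^3 - 11u^2 - 11u - 1.
The nonzero coefficients here are all negative, so for u > 0 every term is negative (or zero), and the constant term -1 is strictly negative.
Therefore f(x) < 0 throughout (1, 2), and f has no zero there.

No.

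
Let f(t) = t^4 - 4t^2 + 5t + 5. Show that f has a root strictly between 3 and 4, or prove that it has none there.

f(3) = 65 and f(4) = 217, both positive, so a sign-change argument is unavailable; we show f keeps this sign on the whole interval.
Substitute t = 3 + u, where 0 < u < 1 on the interval. Expanding, f(3 + u) = u^4 + 12u^3 + 50u^2 + 89u + 65.
All 5 nonzero coefficients of this polynomial in u are positive; hence for u > 0 the value is a sum of positive terms (the constant 65 among them).
So f is strictly positive on (3, 4); no root exists in the interval.

No.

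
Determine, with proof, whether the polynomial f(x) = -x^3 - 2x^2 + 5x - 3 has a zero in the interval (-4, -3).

f(-4) = 9 and f(-3) = -9, which have opposite signs.
Since f is a polynomial it is continuous on [-4, -3].
By the Intermediate Value Theorem, f takes the value 0 somewhere in the open interval.

Such a root exists.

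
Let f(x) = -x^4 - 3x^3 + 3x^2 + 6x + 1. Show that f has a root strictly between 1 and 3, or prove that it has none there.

Such a root exists.

f(1) = 6 and f(3) = -116, which have opposite signs.
As a polynomial, f is continuous on every closed interval.
By the Intermediate Value Theorem f must vanish at some point of (1, 3).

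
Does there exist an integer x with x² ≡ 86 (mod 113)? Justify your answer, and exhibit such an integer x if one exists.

Apply Euler's criterion with the prime 113: 86 is a quadratic residue iff 86^56 ≡ 1 (mod 113), and a non-residue iff it is ≡ −1.
Repeated squaring mod 113: 86^2 = 7396 ≡ 51; 86^4 ≡ 51² = 2601 ≡ 2; 86^8 ≡ 2² = 4 ≡ 4; 86^16 ≡ 4² = 16 ≡ 16; 86^32 ≡ 16² = 256 ≡ 30.
Since 56 = 32 + 16 + 8, 86^56 ≡ 30 · 16 · 4; multiplying out mod 113: 30·16 = 480 ≡ 28, then 28·4 = 112 ≡ 112. Thus 86^56 ≡ 112 ≡ −1 (mod 113).
By Euler's criterion 86 is a quadratic non-residue mod 113: no x satisfies x² ≡ 86 (mod 113).

No such integer exists.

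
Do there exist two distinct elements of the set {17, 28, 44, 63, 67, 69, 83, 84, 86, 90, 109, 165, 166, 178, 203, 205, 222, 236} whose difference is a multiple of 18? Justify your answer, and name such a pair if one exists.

Reduce each element modulo 18: 17↦17, 28↦10, 44↦8, 63↦9, 67↦13, 69↦15, 83↦11, 84↦12, 86↦14, 90↦0, 109↦1, 165↦3, 166↦4, 178↦16, 203↦5, 205↦7, 222↦6, 236↦2.
All 18 residues are distinct, so no two elements differ by a multiple of 18.

There is no such pair.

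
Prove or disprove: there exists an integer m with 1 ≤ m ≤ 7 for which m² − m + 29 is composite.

m = 3

At m = 3: 3² − 3 + 29 = 35 = 5·7, which is composite.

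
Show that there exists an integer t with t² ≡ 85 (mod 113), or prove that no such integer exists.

Take t = 56. Then 56² = 3136 = 27·113 + 85, so 56² ≡ 85 (mod 113).

t = 56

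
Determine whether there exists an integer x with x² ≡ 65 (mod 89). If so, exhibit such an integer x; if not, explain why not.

Apply Euler's criterion with the prime 89: 65 is a quadratic residue iff 65^44 ≡ 1 (mod 89), and a non-residue iff it is ≡ −1.
Repeated squaring mod 89: 65^2 = 4225 ≡ 42; 65^4 ≡ 42² = 1764 ≡ 73; 65^8 ≡ 73² = 5329 ≡ 78; 65^16 ≡ 78² = 6084 ≡ 32; 65^32 ≡ 32² = 1024 ≡ 45.
Since 44 = 32 + 8 + 4, 65^44 ≡ 45 · 78 · 73; multiplying out mod 89: 45·78 = 3510 ≡ 39, then 39·73 = 2847 ≡ 88. Thus 65^44 ≡ 88 ≡ −1 (mod 89).
By Euler's criterion 65 is a quadratic non-residue mod 89: no x satisfies x² ≡ 65 (mod 89).

No, no such integer exists.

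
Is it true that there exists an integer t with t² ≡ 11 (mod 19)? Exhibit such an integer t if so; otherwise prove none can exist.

t = 7

Take t = 7. Then 7² = 49 = 2·19 + 11, so 7² ≡ 11 (mod 19).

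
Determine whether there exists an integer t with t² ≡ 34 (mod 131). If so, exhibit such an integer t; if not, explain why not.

t = 54

t = 54 works: 54² = 2916, and 2916 − 34 = 2882 = 22·131.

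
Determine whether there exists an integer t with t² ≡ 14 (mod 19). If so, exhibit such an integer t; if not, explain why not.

Since (19 − t)² ≡ t² (mod 19), it suffices to square t = 0, 1, …, 9: the residues are 0, 1, 4, 9, 16, 6, 17, 11, 7, 5.
The set of squares mod 19 is therefore {0, 1, 4, 5, 6, 7, 9, 11, 16, 17}, which does not contain 14.
Hence no integer t has t² ≡ 14 (mod 19).

No such integer exists.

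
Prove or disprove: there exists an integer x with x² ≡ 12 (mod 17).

Since (17 − x)² ≡ x² (mod 17), it suffices to square x = 0, 1, …, 8: the residues are 0, 1, 4, 9, 16, 8, 2, 15, 13.
The set of squares mod 17 is therefore {0, 1, 2, 4, 8, 9, 13, 15, 16}, which does not contain 12.
Hence no integer x has x² ≡ 12 (mod 17).

No such integer exists.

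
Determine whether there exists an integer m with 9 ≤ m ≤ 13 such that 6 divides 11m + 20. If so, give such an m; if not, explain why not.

The values of 11m + 20 for m = 9, 10, …, 13 are 119, 130, 141, 152, 163; reduced mod 6 these are 5, 4, 3, 2, 1.
None is 0, so 6 never divides 11m + 20 on this range.

No such integer m in that range exists.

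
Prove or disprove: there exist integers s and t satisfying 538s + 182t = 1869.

No such integers exist.

gcd(538, 182) = 2, so every integer of the form 538s + 182t is a multiple of 2.
However 1869 leaves remainder 1 on division by 2.
Hence no integers s, t satisfy the equation.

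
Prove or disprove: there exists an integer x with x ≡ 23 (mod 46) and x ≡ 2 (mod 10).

No, no such integer exists.

Both moduli are multiples of 2 = gcd(46, 10), so any solution would satisfy x ≡ 23 and x ≡ 2 modulo 2 simultaneously.
These are incompatible: 23 − 2 = 21 is not divisible by 2.
So no integer satisfies both congruences.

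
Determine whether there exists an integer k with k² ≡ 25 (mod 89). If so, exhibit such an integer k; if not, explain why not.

Take k = 84. Then 84² = 7056 = 79·89 + 25, so 84² ≡ 25 (mod 89).

k = 84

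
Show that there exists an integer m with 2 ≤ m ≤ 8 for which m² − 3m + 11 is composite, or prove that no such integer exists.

m = 4

At m = 4: 4² − 3·4 + 11 = 15 = 3·5, which is composite.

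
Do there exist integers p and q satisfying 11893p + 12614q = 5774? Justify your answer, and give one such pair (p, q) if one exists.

Any value of 11893p + 12614q is a multiple of gcd(11893, 12614) = 7.
However 5774 leaves remainder 6 on division by 7.
Hence no integers p, q satisfy the equation.

There are no such integers.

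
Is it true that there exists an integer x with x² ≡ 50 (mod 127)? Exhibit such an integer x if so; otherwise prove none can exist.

x = 47 works: 47² = 2209, and 2209 − 50 = 2159 = 17·127.

x = 47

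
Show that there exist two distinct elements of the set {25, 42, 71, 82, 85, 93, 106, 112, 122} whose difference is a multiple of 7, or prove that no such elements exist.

Both 42 and 112 leave remainder 0 on division by 7; their difference 70 = 10·7 is a multiple of 7.

The pair (42, 112) works.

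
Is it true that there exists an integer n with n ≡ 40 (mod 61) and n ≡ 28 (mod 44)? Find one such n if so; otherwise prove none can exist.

n = 1260

The moduli 61 and 44 are coprime, so by the Chinese Remainder Theorem a unique solution modulo 2684 exists.
Any solution of the first congruence is n = 40 + 61t; substituting into the second, 61t ≡ 28 − 40 ≡ 32 (mod 44).
61 ≡ 17 (mod 44), so this reads 17t ≡ 32 (mod 44). Invert 17 mod 44 by the Euclidean algorithm: 44 = 2·17 + 10, 17 = 1·10 + 7, 10 = 1·7 + 3, 7 = 2·3 + 1, 3 = 3·1 + 0; back-substituting, 1 = 7 − 2·3 = 7 − 2·(10 − 1·7) = −2·10 + 3·7 = −2·10 + 3·(17 − 1·10) = 3·17 − 5·10 = 3·17 − 5·(44 − 2·17) = −5·44 + 13·17. Hence 17·13 ≡ 1, so 17⁻¹ ≡ 13 (mod 44).
Therefore t ≡ 13·32 = 416 ≡ 20 (mod 44).
Taking t = 20 gives n = 40 + 61·20 = 1260.
Indeed 1260 ≡ 40 (mod 61) and 1260 ≡ 28 (mod 44).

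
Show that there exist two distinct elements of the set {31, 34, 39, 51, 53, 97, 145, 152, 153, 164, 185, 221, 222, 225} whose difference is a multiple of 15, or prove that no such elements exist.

No such pair exists.

Two integers differ by a multiple of 15 exactly when they have the same residue mod 15. The residues are 31↦1, 34↦4, 39↦9, 51↦6, 53↦8, 97↦7, 145↦10, 152↦2, 153↦3, 164↦14, 185↦5, 221↦11, 222↦12, 225↦0.
All 14 residues are distinct, so no two elements differ by a multiple of 15.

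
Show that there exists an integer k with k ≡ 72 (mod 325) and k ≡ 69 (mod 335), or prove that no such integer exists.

No, no such integer exists.

Reduce both congruences modulo 5, which divides 325 and 335: they say k ≡ 72 (mod 5) and k ≡ 69 (mod 5).
However 72 ≡ 2 and 69 ≡ 4 (mod 5), and 2 ≠ 4.
So no integer satisfies both congruences.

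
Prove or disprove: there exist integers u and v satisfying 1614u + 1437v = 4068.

u = 161, v = -178

Every value of 1614u + 1437v is a multiple of gcd(1614, 1437) = 3; since 3 ∣ 4068, solutions exist.
Dividing through by 3 reduces the equation to 538u + 479v = 1356.
Dividing repeatedly: 538 = 1·479 + 59, 479 = 8·59 + 7, 59 = 8·7 + 3, 7 = 2·3 + 1, 3 = 3·1 + 0.
Unwinding: 1 = 7 − 2·3 = 7 − 2·(59 − 8·7) = −2·59 + 17·7 = −2·59 + 17·(479 − 8·59) = 17·479 − 138·59 = 17·479 − 138·(538 − 1·479) = −138·538 + 155·479, i.e. 538·(-138) + 479·155 = 1.
Multiplying through by 1356: u = (-138)·1356 = -187128, v = 155·1356 = 210180 is a solution.
Shifting by a multiple of (479, −538) keeps it a solution: u = -187128 + 391·479 = 161, v = 210180 − 391·538 = -178.
Check: 1614·161 + 1437·(-178) = 259854 − 255786 = 4068. ✓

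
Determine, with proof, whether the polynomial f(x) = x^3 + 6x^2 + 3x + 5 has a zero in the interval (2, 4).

The endpoint values f(2) = 43 and f(4) = 177 are both positive. Claim: f(x) > 0 for every x in (2, 4).
Substitute x = 2 + u, where 0 < u < 2 on the interval. Expanding, f(2 + u) = u^3 + 12u^2 + 39u + 43.
The nonzero coefficients here are all positive, so for u > 0 every term is positive (or zero), and the constant term 43 is strictly positive.
Therefore f(x) > 0 throughout (2, 4), and f has no zero there.

No such root exists.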